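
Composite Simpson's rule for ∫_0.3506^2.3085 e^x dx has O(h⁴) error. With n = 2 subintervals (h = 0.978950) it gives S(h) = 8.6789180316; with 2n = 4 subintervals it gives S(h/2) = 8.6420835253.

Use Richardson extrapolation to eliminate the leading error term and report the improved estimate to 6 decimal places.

8.639628

r = 4: numerator weight 16, denominator 15.
16 × 8.6420835253 = 138.2733364048; subtract 8.6789180316 → 129.5944183732
129.5944183732 ÷ 15 = 8.6396278915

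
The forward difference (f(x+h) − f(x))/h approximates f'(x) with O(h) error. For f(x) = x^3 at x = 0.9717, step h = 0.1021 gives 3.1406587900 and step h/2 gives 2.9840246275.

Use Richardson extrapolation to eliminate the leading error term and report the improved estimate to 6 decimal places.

r = 1, so 2^r = 2.
2*2.9840246275 = 5.9680492550; subtract 3.1406587900 → 2.8273904650
Extrapolated: 2.8273904650 / 1 = 2.8273904650

2.827390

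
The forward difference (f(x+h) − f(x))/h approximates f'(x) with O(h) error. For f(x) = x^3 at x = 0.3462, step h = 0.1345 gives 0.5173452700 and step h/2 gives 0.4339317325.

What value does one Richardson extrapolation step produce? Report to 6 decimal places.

0.350518

r = 1: numerator weight 2, denominator 1.
Weighted: 0.8678634650 − 0.5173452700 = 0.3505181950
Denominator 2 − 1 = 1.
Result: 0.3505181950
Gap between inputs: 8.341e-02; correction applied: −0.0834135375.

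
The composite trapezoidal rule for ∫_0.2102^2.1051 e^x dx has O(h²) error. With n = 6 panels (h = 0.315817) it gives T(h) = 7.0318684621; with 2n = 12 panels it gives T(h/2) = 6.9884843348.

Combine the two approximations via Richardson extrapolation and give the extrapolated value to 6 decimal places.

Method order is 2; weight 2^2 = 4.
4×6.9884843348 = 27.9539373392; subtract 7.0318684621 → 20.9220688771
(4×6.9884843348 − 7.0318684621)/(4 − 1) = 6.9740229590

6.974023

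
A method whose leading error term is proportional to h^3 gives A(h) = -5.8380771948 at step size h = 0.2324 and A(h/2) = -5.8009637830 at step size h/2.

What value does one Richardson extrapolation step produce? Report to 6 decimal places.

-5.795662

Order 3 gives 2^r = 8 and 2^r − 1 = 7.
2^3*A(h/2) = -46.4077102640; minus A(h) gives -40.5696330692.
Divide by 2^3 − 1 = 7.
(-40.5696330692) ÷ 7 = -5.7956618670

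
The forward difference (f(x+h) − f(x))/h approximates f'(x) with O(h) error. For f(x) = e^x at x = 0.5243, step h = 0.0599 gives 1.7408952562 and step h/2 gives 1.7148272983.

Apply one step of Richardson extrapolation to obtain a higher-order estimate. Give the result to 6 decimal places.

r = 1, so 2^r = 2.
2*1.7148272983 = 3.4296545966; subtract 1.7408952562 → 1.6887593404
R = 1.6887593404/1 = 1.6887593404

1.688759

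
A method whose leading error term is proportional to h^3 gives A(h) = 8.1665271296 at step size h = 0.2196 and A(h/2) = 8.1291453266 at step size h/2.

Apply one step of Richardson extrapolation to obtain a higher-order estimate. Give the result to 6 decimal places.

With r = 3 the leading error scales as h^3, so the weight is 2^3 = 8.
Numerator 8 × A(h/2) − A(h) = 8 × 8.1291453266 − 8.1665271296 = 56.8666354832
R = 56.8666354832/7 = 8.1238050690
Shift from A(h/2): −0.0053402576.

8.123805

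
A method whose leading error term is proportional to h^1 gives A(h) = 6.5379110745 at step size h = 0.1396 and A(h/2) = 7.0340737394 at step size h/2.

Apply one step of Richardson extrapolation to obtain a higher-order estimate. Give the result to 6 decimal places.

7.530236

r = 1, so 2^r = 2.
Numerator 2 × A(h/2) − A(h) = 2 × 7.0340737394 − 6.5379110745 = 7.5302364043
Denominator 2 − 1 = 1.
Extrapolated: 7.5302364043 / 1 = 7.5302364043
Correction |R − A(h/2)| = 4.962e-01; gap |A(h/2) − A(h)| = 4.962e-01.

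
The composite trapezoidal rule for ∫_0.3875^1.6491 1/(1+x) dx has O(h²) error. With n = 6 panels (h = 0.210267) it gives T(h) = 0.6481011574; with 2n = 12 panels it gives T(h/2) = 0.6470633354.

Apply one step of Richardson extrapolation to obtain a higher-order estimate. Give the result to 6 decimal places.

Order 2 gives 2^r = 4 and 2^r − 1 = 3.
Difference of the inputs: 0.6470633354 − 0.6481011574 = -0.0010378220
Correction (A(h/2) − A(h))/(4 − 1) = (-0.0010378220)/3 = -0.0003459407
R = 0.6470633354 − 0.0003459407 = 0.6467173947

0.646717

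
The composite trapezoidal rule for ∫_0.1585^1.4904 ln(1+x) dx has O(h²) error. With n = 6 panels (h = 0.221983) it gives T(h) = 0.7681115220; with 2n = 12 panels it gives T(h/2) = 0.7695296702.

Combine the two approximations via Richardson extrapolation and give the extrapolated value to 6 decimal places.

Order 2 gives 2^r = 4 and 2^r − 1 = 3.
4*0.7695296702 − 0.7681115220 = 2.3100071588
(4*0.7695296702 − 0.7681115220)/(4 − 1) = 0.7700023863

0.770002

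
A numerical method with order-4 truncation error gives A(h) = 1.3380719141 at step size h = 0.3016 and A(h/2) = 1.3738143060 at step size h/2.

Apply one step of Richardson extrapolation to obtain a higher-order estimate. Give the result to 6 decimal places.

1.376197

r = 4, so 2^r = 16.
Difference of the inputs: 1.3738143060 − 1.3380719141 = 0.0357423919
Divide by 2^4 − 1 = 15: 0.0357423919/15 = 0.0023828261
R = A(h/2) + (A(h/2) − A(h))/15 = 1.3738143060 + 0.0023828261 = 1.3761971321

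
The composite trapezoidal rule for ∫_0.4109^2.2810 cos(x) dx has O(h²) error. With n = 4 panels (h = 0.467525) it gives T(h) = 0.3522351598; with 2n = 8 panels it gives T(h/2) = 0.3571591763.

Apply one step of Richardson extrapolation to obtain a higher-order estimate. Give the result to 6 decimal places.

Error is O(h^2); halving h shrinks it by 2^2 = 4.
A(h/2) − A(h) = 0.3571591763 − 0.3522351598 = 0.0049240165
Divide by 2^2 − 1 = 3: 0.0049240165/3 = 0.0016413388
R = A(h/2) + (A(h/2) − A(h))/3 = 0.3571591763 + 0.0016413388 = 0.3588005151
Gap between inputs: 4.924e-03; correction applied: +0.0016413388.

0.358801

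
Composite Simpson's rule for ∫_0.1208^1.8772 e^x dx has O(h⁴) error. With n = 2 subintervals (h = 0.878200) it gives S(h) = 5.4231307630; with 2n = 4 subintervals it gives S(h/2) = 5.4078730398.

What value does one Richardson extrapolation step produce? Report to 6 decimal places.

Method order is 4; weight 2^4 = 16.
Top: 16(5.4078730398) − (5.4231307630) = 81.1028378738
81.1028378738 ÷ 15 = 5.4068558583

5.406856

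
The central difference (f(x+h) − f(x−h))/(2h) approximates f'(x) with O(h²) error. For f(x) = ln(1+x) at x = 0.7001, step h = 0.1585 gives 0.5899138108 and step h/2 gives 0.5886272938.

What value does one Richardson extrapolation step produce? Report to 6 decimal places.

0.588198

With r = 2 the leading error scales as h^2, so the weight is 2^2 = 4.
Weighted: 2.3545091752 − 0.5899138108 = 1.7645953644
Denominator 4 − 1 = 3.
So the Richardson estimate is 0.5881984548.
Shift from A(h/2): −0.0004288390.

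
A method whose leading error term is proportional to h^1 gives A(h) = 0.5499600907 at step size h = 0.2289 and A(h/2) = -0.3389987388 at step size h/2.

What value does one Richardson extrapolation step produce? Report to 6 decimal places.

r = 1, so 2^r = 2.
2*(-0.3389987388) − 0.5499600907 = -1.2279575683
Divide by 2^1 − 1 = 1.
(2*(-0.3389987388) − 0.5499600907)/(2 − 1) = -1.2279575683

-1.227958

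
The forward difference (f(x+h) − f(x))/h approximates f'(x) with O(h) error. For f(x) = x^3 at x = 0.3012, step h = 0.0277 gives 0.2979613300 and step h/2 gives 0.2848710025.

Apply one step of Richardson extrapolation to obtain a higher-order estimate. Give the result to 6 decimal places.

0.271781

Error is O(h^1); halving h shrinks it by 2^1 = 2.
Difference of the inputs: 0.2848710025 − 0.2979613300 = -0.0130903275
Divide by 2^1 − 1 = 1: (-0.0130903275)/1 = -0.0130903275
R = 0.2848710025 − 0.0130903275 = 0.2717806750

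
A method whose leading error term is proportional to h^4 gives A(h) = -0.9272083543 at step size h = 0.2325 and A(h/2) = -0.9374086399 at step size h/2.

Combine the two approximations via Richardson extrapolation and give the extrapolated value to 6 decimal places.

With r = 4 the leading error scales as h^4, so the weight is 2^4 = 16.
16×(-0.9374086399) = -14.9985382384; (-14.9985382384) − (-0.9272083543) = -14.0713298841
Divide by 2^4 − 1 = 15.
(-14.0713298841) ÷ 15 = -0.9380886589
Gap between inputs: 1.020e-02; correction applied: −0.0006800190.

-0.938089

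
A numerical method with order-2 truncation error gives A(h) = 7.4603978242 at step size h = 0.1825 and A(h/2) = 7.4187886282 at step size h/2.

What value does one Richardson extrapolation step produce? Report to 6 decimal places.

7.404919

Order 2 gives 2^r = 4 and 2^r − 1 = 3.
Top: 4(7.4187886282) − (7.4603978242) = 22.2147566886
Denominator 4 − 1 = 3.
(4·7.4187886282 − 7.4603978242)/(4 − 1) = 7.4049188962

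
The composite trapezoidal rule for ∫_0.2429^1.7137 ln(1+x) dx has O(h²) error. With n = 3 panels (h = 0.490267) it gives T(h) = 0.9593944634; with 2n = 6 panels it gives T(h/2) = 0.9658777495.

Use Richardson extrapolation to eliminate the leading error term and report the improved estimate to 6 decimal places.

r = 2: numerator weight 4, denominator 3.
A(h/2) − A(h) = 0.9658777495 − 0.9593944634 = 0.0064832861
Divide by 2^2 − 1 = 3: 0.0064832861/3 = 0.0021610954
R = 0.9658777495 + 0.0021610954 = 0.9680388449

0.968039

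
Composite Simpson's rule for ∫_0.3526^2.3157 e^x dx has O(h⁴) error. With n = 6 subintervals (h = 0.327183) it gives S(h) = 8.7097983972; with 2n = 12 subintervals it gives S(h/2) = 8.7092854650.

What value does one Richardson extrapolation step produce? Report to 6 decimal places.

Method order is 4; weight 2^4 = 16.
Weighted: 139.3485674400 − 8.7097983972 = 130.6387690428
Denominator 16 − 1 = 15.
R = 130.6387690428/15 = 8.7092512695
Gap between inputs: 5.129e-04; correction applied: −0.0000341955.

8.709251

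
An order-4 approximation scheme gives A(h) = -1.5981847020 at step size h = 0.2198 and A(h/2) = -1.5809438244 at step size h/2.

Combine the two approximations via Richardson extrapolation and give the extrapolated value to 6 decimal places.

-1.579794

Order 4 gives 2^r = 16 and 2^r − 1 = 15.
16*(-1.5809438244) = -25.2951011904; subtract (-1.5981847020) → -23.6969164884
R = (-23.6969164884)/15 = -1.5797944326
Gap between inputs: 1.724e-02; correction applied: +0.0011493918.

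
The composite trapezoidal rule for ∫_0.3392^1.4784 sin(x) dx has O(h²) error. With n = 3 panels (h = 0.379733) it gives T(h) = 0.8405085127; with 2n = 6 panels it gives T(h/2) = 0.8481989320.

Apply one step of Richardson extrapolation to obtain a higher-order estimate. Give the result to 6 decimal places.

0.850762

Order 2 gives 2^r = 4 and 2^r − 1 = 3.
Top: 4(0.8481989320) − (0.8405085127) = 2.5522872153
Divide by 2^2 − 1 = 3.
Extrapolated: 2.5522872153 / 3 = 0.8507624051
Gap between inputs: 7.690e-03; correction applied: +0.0025634731.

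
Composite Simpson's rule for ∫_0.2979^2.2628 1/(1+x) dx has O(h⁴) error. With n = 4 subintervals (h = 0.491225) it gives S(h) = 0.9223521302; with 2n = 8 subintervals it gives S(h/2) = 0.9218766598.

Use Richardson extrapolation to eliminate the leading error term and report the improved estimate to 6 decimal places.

Method order is 4; weight 2^4 = 16.
16*0.9218766598 − 0.9223521302 = 13.8276744266
Divide by 2^4 − 1 = 15.
Result: 0.9218449618
Correction |R − A(h/2)| = 3.170e-05; gap |A(h/2) − A(h)| = 4.755e-04.

0.921845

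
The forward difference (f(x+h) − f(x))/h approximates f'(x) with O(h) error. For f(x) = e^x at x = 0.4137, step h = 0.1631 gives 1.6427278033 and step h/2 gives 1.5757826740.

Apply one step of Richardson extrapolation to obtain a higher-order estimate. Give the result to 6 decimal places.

1.508838

r = 1, so 2^r = 2.
2×1.5757826740 = 3.1515653480; 3.1515653480 − 1.6427278033 = 1.5088375447
Divide by 2^1 − 1 = 1.
So the Richardson estimate is 1.5088375447.
Gap between inputs: 6.695e-02; correction applied: −0.0669451293.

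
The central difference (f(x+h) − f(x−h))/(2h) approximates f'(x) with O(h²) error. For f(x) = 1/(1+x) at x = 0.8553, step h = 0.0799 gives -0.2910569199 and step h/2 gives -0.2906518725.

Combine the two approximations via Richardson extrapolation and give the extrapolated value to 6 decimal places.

-0.290517

Leading term ∝ h^2; use weight 4 = 2^2.
Weighted: (-1.1626074900) − (-0.2910569199) = -0.8715505701
Divide by 2^2 − 1 = 3.
So the Richardson estimate is -0.2905168567.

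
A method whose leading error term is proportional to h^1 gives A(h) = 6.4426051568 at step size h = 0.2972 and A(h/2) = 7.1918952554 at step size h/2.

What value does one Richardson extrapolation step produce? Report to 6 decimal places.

r = 1, so 2^r = 2.
Top: 2(7.1918952554) − (6.4426051568) = 7.9411853540
Extrapolated: 7.9411853540 / 1 = 7.9411853540

7.941185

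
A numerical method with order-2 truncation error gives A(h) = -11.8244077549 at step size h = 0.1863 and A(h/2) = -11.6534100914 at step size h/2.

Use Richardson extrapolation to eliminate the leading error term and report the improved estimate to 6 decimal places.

Method order is 2; weight 2^2 = 4.
Numerator 4·A(h/2) − A(h) = 4·(-11.6534100914) − (-11.8244077549) = -34.7892326107
Divide by 2^2 − 1 = 3.
R = (-34.7892326107)/3 = -11.5964108702
Correction |R − A(h/2)| = 5.700e-02; gap |A(h/2) − A(h)| = 1.710e-01.

-11.596411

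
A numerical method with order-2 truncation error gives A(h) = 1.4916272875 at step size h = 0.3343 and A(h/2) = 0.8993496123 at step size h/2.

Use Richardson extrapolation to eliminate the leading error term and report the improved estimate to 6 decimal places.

0.701924

Error is O(h^2); halving h shrinks it by 2^2 = 4.
Weighted: 3.5973984492 − 1.4916272875 = 2.1057711617
2.1057711617 ÷ 3 = 0.7019237206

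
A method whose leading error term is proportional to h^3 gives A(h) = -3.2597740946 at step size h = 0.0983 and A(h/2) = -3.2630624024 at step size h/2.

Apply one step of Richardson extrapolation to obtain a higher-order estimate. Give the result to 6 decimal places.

Error is O(h^3); halving h shrinks it by 2^3 = 8.
Top: 8(-3.2630624024) − (-3.2597740946) = -22.8447251246
Divide by 2^3 − 1 = 7.
(-22.8447251246) ÷ 7 = -3.2635321607

-3.263532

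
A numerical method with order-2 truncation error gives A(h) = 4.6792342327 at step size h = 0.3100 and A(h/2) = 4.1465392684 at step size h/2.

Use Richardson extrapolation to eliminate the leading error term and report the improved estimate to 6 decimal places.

3.968974

r = 2: numerator weight 4, denominator 3.
4 × 4.1465392684 = 16.5861570736; subtract 4.6792342327 → 11.9069228409
R = 11.9069228409/3 = 3.9689742803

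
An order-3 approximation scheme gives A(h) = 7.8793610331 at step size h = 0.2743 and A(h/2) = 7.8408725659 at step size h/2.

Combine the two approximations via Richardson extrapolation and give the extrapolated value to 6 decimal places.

Method order is 3; weight 2^3 = 8.
Top: 8(7.8408725659) − (7.8793610331) = 54.8476194941
Extrapolated: 54.8476194941 / 7 = 7.8353742134

7.835374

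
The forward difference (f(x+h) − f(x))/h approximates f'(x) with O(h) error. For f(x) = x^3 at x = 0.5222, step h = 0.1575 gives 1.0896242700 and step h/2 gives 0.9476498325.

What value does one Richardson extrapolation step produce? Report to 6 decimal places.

Order 1 gives 2^r = 2 and 2^r − 1 = 1.
Weighted: 1.8952996650 − 1.0896242700 = 0.8056753950
Denominator 2 − 1 = 1.
R = 0.8056753950/1 = 0.8056753950
Gap between inputs: 1.420e-01; correction applied: −0.1419744375.

0.805675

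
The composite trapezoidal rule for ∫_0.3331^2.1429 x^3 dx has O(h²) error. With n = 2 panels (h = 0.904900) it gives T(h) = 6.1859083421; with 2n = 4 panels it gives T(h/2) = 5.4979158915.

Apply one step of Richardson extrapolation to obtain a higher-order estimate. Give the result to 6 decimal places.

5.268585

The method has order 2: 2^2 = 4.
4×5.4979158915 = 21.9916635660; subtract 6.1859083421 → 15.8057552239
R = 15.8057552239/3 = 5.2685850746
Gap between inputs: 6.880e-01; correction applied: −0.2293308169.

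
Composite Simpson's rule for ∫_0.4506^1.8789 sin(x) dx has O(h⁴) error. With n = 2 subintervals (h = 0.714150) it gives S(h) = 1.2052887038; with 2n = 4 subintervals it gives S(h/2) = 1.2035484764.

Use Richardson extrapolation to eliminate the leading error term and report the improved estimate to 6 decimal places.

1.203432

Leading term ∝ h^4; use weight 16 = 2^4.
Top: 16(1.2035484764) − (1.2052887038) = 18.0514869186
Extrapolated: 18.0514869186 / 15 = 1.2034324612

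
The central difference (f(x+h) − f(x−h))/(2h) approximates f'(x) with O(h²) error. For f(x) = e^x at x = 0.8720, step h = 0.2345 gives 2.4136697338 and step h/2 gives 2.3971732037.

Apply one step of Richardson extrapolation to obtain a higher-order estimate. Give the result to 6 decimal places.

2.391674

Order 2 gives 2^r = 4 and 2^r − 1 = 3.
Top: 4(2.3971732037) − (2.4136697338) = 7.1750230810
Denominator 4 − 1 = 3.
7.1750230810 ÷ 3 = 2.3916743603
Gap between inputs: 1.650e-02; correction applied: −0.0054988434.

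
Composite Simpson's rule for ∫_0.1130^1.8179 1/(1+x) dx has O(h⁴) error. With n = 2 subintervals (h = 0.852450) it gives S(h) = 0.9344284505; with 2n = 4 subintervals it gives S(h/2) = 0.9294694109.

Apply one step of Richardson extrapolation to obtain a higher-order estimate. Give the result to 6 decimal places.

With r = 4 the leading error scales as h^4, so the weight is 2^4 = 16.
Difference of the inputs: 0.9294694109 − 0.9344284505 = -0.0049590396
Correction (A(h/2) − A(h))/(16 − 1) = (-0.0049590396)/15 = -0.0003306026
R = 0.9294694109 − 0.0003306026 = 0.9291388083

0.929139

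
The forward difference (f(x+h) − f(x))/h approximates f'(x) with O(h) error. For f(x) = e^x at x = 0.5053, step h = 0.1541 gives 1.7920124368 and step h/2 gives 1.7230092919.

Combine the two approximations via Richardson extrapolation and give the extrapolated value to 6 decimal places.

1.654006

r = 1: numerator weight 2, denominator 1.
2 × 1.7230092919 = 3.4460185838; subtract 1.7920124368 → 1.6540061470
1.6540061470 ÷ 1 = 1.6540061470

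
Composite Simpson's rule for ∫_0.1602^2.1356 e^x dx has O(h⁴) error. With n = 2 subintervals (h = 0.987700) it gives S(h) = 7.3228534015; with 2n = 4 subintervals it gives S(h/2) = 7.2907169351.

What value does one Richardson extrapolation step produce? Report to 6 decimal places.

Leading term ∝ h^4; use weight 16 = 2^4.
Difference of the inputs: 7.2907169351 − 7.3228534015 = -0.0321364664
Divide by 2^4 − 1 = 15: (-0.0321364664)/15 = -0.0021424311
R = A(h/2) + (A(h/2) − A(h))/15 = 7.2907169351 − 0.0021424311 = 7.2885745040

7.288575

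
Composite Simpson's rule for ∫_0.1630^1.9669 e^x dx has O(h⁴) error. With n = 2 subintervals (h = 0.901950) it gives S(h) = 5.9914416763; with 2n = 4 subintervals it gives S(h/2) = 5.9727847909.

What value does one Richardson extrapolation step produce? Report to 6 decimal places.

Order 4 gives 2^r = 16 and 2^r − 1 = 15.
A(h/2) − A(h) = 5.9727847909 − 5.9914416763 = -0.0186568854
Divide by 2^4 − 1 = 15: (-0.0186568854)/15 = -0.0012437924
R = A(h/2) + (A(h/2) − A(h))/15 = 5.9727847909 − 0.0012437924 = 5.9715409985
Correction |R − A(h/2)| = 1.244e-03; gap |A(h/2) − A(h)| = 1.866e-02.

5.971541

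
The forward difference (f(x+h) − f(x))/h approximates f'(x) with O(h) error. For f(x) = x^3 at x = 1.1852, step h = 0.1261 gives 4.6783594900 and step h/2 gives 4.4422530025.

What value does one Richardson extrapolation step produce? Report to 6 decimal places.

4.206147

With r = 1 the leading error scales as h^1, so the weight is 2^1 = 2.
2*4.4422530025 = 8.8845060050; 8.8845060050 − 4.6783594900 = 4.2061465150
Extrapolated: 4.2061465150 / 1 = 4.2061465150
Shift from A(h/2): −0.2361064875.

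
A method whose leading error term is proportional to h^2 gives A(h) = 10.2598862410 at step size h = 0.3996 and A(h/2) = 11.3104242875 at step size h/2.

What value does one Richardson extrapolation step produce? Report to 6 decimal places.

Order 2 gives 2^r = 4 and 2^r − 1 = 3.
2^2 × A(h/2) = 45.2416971500; minus A(h) gives 34.9818109090.
R = 34.9818109090/3 = 11.6606036363
Gap between inputs: 1.051e+00; correction applied: +0.3501793488.

11.660604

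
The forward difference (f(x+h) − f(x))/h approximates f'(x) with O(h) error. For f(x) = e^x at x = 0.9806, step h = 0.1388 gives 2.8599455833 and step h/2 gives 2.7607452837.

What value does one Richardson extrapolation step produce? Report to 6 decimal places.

r = 1, so 2^r = 2.
Weighted: 5.5214905674 − 2.8599455833 = 2.6615449841
(2 × 2.7607452837 − 2.8599455833)/(2 − 1) = 2.6615449841

2.661545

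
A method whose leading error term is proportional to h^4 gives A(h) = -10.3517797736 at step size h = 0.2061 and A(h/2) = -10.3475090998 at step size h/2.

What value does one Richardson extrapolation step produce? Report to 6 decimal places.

-10.347224

r = 4, so 2^r = 16.
16*(-10.3475090998) = -165.5601455968; subtract (-10.3517797736) → -155.2083658232
Extrapolated: (-155.2083658232) / 15 = -10.3472243882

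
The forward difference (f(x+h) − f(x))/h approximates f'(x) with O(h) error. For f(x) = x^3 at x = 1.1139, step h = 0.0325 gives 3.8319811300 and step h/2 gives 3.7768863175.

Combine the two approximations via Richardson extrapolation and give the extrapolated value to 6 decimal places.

Method order is 1; weight 2^1 = 2.
2*3.7768863175 = 7.5537726350; subtract 3.8319811300 → 3.7217915050
3.7217915050 ÷ 1 = 3.7217915050

3.721792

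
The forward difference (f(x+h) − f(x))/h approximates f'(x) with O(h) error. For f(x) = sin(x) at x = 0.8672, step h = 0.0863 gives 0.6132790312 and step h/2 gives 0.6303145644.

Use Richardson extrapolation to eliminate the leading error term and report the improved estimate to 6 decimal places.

0.647350

The method has order 1: 2^1 = 2.
2·0.6303145644 − 0.6132790312 = 0.6473500976
Denominator 2 − 1 = 1.
Extrapolated: 0.6473500976 / 1 = 0.6473500976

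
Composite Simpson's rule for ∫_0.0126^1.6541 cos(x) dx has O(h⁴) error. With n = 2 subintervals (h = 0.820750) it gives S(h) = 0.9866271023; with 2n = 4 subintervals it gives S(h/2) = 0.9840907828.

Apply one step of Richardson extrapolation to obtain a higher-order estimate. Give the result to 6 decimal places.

With r = 4 the leading error scales as h^4, so the weight is 2^4 = 16.
A(h/2) − A(h) = 0.9840907828 − 0.9866271023 = -0.0025363195
Correction (A(h/2) − A(h))/(16 − 1) = (-0.0025363195)/15 = -0.0001690880
R = A(h/2) + (A(h/2) − A(h))/15 = 0.9840907828 − 0.0001690880 = 0.9839216948

0.983922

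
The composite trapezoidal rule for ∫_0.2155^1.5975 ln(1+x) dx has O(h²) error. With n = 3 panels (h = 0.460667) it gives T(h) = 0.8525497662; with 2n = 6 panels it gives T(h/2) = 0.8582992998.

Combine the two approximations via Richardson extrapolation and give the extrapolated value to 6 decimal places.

0.860216

Leading term ∝ h^2; use weight 4 = 2^2.
2^2 × A(h/2) = 3.4331971992; minus A(h) gives 2.5806474330.
R = 2.5806474330/3 = 0.8602158110
Shift from A(h/2): +0.0019165112.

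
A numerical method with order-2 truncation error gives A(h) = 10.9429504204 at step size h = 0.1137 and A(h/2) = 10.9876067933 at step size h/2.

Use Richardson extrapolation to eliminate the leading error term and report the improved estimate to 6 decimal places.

11.002492

r = 2: numerator weight 4, denominator 3.
4 × 10.9876067933 − 10.9429504204 = 33.0074767528
Denominator 4 − 1 = 3.
33.0074767528 ÷ 3 = 11.0024922509
Shift from A(h/2): +0.0148854576.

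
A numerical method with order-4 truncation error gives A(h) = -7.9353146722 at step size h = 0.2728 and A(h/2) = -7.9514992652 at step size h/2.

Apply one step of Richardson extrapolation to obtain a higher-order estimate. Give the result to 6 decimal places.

-7.952578

Error is O(h^4); halving h shrinks it by 2^4 = 16.
Weighted: (-127.2239882432) − (-7.9353146722) = -119.2886735710
(16*(-7.9514992652) − (-7.9353146722))/(16 − 1) = -7.9525782381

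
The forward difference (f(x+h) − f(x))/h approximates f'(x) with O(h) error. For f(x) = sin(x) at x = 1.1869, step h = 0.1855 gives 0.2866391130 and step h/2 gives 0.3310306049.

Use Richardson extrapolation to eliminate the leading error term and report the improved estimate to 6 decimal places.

0.375422

Method order is 1; weight 2^1 = 2.
Top: 2(0.3310306049) − (0.2866391130) = 0.3754220968
(2·0.3310306049 − 0.2866391130)/(2 − 1) = 0.3754220968
Shift from A(h/2): +0.0443914919.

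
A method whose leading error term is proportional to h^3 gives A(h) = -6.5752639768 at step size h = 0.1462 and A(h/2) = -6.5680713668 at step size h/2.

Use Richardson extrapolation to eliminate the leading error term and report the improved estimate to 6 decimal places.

Order 3 gives 2^r = 8 and 2^r − 1 = 7.
Weighted: (-52.5445709344) − (-6.5752639768) = -45.9693069576
Denominator 8 − 1 = 7.
(8·(-6.5680713668) − (-6.5752639768))/(8 − 1) = -6.5670438511

-6.567044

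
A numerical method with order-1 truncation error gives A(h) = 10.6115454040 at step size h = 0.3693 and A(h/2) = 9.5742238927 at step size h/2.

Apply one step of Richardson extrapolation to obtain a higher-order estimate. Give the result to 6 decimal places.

r = 1: numerator weight 2, denominator 1.
Weighted: 19.1484477854 − 10.6115454040 = 8.5369023814
8.5369023814 ÷ 1 = 8.5369023814
Correction |R − A(h/2)| = 1.037e+00; gap |A(h/2) − A(h)| = 1.037e+00.

8.536902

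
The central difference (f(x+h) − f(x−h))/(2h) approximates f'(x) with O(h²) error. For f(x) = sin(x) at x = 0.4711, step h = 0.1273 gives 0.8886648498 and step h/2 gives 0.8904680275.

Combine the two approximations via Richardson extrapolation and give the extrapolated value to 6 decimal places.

Method order is 2; weight 2^2 = 4.
2^2*A(h/2) = 3.5618721100; minus A(h) gives 2.6732072602.
R = 2.6732072602/3 = 0.8910690867

0.891069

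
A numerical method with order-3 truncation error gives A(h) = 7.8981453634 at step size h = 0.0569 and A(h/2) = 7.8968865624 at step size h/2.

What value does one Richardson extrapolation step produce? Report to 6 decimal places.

The method has order 3: 2^3 = 8.
A(h/2) − A(h) = 7.8968865624 − 7.8981453634 = -0.0012588010
Correction (A(h/2) − A(h))/(8 − 1) = (-0.0012588010)/7 = -0.0001798287
R = 7.8968865624 − 0.0001798287 = 7.8967067337
Gap between inputs: 1.259e-03; correction applied: −0.0001798287.

7.896707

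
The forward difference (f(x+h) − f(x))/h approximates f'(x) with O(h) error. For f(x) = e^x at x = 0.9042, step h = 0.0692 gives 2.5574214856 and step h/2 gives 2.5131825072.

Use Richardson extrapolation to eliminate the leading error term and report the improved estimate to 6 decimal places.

r = 1: numerator weight 2, denominator 1.
Weighted: 5.0263650144 − 2.5574214856 = 2.4689435288
2.4689435288 ÷ 1 = 2.4689435288
Shift from A(h/2): −0.0442389784.

2.468944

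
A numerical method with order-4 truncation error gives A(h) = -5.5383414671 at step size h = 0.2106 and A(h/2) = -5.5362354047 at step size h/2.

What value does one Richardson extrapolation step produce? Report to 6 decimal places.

-5.536095

Error is O(h^4); halving h shrinks it by 2^4 = 16.
Weighted: (-88.5797664752) − (-5.5383414671) = -83.0414250081
(-83.0414250081) ÷ 15 = -5.5360950005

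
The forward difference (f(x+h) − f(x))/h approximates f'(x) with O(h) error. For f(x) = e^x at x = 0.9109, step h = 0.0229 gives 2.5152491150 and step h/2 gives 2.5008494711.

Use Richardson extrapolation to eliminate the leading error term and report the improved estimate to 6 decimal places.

r = 1, so 2^r = 2.
Numerator 2×A(h/2) − A(h) = 2×2.5008494711 − 2.5152491150 = 2.4864498272
Denominator 2 − 1 = 1.
(2×2.5008494711 − 2.5152491150)/(2 − 1) = 2.4864498272
Shift from A(h/2): −0.0143996439.

2.486450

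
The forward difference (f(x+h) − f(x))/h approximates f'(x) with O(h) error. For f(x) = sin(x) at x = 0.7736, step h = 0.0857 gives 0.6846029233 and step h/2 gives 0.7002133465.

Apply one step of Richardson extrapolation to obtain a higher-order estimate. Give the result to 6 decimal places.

Leading term ∝ h^1; use weight 2 = 2^1.
2^1·A(h/2) = 1.4004266930; minus A(h) gives 0.7158237697.
Extrapolated: 0.7158237697 / 1 = 0.7158237697
Shift from A(h/2): +0.0156104232.

0.715824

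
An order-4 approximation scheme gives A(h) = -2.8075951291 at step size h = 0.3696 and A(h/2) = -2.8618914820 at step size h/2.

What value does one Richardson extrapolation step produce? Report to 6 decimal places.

-2.865511

The method has order 4: 2^4 = 16.
Top: 16(-2.8618914820) − (-2.8075951291) = -42.9826685829
(16·(-2.8618914820) − (-2.8075951291))/(16 − 1) = -2.8655112389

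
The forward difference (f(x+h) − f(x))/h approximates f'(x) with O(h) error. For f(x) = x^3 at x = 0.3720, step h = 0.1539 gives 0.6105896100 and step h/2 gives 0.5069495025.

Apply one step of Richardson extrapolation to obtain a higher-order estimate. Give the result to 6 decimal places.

Error is O(h^1); halving h shrinks it by 2^1 = 2.
Numerator 2*A(h/2) − A(h) = 2*0.5069495025 − 0.6105896100 = 0.4033093950
Extrapolated: 0.4033093950 / 1 = 0.4033093950
Shift from A(h/2): −0.1036401075.

0.403309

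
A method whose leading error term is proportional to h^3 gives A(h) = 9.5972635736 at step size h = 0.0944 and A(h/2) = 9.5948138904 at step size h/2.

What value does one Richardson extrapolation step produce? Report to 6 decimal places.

9.594464

Error is O(h^3); halving h shrinks it by 2^3 = 8.
8*9.5948138904 − 9.5972635736 = 67.1612475496
Divide by 2^3 − 1 = 7.
(8*9.5948138904 − 9.5972635736)/(8 − 1) = 9.5944639357
Shift from A(h/2): −0.0003499547.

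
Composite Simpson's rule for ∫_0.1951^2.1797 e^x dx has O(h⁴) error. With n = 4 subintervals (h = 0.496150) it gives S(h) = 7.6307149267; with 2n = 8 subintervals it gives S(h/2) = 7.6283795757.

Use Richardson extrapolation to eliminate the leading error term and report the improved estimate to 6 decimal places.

7.628224

r = 4: numerator weight 16, denominator 15.
Weighted: 122.0540732112 − 7.6307149267 = 114.4233582845
(16·7.6283795757 − 7.6307149267)/(16 − 1) = 7.6282238856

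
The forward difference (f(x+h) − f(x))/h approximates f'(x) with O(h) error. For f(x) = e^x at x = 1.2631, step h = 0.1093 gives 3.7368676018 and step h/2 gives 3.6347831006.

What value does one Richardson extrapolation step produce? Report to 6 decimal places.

3.532699

Order 1 gives 2^r = 2 and 2^r − 1 = 1.
Numerator 2*A(h/2) − A(h) = 2*3.6347831006 − 3.7368676018 = 3.5326985994
(2*3.6347831006 − 3.7368676018)/(2 − 1) = 3.5326985994
Gap between inputs: 1.021e-01; correction applied: −0.1020845012.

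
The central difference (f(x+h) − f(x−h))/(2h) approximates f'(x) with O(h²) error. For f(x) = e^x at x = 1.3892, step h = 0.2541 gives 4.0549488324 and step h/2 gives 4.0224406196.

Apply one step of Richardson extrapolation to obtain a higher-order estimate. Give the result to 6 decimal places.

4.011605

Error is O(h^2); halving h shrinks it by 2^2 = 4.
4*4.0224406196 − 4.0549488324 = 12.0348136460
Divide by 2^2 − 1 = 3.
Result: 4.0116045487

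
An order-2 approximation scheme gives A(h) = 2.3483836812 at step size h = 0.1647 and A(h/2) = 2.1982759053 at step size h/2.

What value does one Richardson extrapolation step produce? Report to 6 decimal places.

2.148240

r = 2: numerator weight 4, denominator 3.
4 × 2.1982759053 = 8.7931036212; 8.7931036212 − 2.3483836812 = 6.4447199400
Extrapolated: 6.4447199400 / 3 = 2.1482399800
Gap between inputs: 1.501e-01; correction applied: −0.0500359253.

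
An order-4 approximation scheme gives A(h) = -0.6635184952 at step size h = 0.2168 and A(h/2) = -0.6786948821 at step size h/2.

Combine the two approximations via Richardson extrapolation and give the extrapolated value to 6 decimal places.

-0.679707

With r = 4 the leading error scales as h^4, so the weight is 2^4 = 16.
16·(-0.6786948821) = -10.8591181136; subtract (-0.6635184952) → -10.1955996184
Divide by 2^4 − 1 = 15.
Extrapolated: (-10.1955996184) / 15 = -0.6797066412
Gap between inputs: 1.518e-02; correction applied: −0.0010117591.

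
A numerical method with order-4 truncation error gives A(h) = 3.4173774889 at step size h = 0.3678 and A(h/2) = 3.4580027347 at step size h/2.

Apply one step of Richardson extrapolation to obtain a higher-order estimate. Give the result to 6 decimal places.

3.460711

The method has order 4: 2^4 = 16.
16*3.4580027347 − 3.4173774889 = 51.9106662663
Denominator 16 − 1 = 15.
51.9106662663 ÷ 15 = 3.4607110844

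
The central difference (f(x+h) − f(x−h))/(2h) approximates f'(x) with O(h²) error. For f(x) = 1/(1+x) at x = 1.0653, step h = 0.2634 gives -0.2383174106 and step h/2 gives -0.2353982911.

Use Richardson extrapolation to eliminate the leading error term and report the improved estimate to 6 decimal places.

-0.234425

r = 2: numerator weight 4, denominator 3.
Numerator 4·A(h/2) − A(h) = 4·(-0.2353982911) − (-0.2383174106) = -0.7032757538
Divide by 2^2 − 1 = 3.
(-0.7032757538) ÷ 3 = -0.2344252513
Correction |R − A(h/2)| = 9.730e-04; gap |A(h/2) − A(h)| = 2.919e-03.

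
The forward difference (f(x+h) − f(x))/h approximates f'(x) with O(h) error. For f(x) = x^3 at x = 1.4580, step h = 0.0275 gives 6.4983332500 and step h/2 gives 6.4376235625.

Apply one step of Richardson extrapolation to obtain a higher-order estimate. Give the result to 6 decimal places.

Order 1 gives 2^r = 2 and 2^r − 1 = 1.
Weighted: 12.8752471250 − 6.4983332500 = 6.3769138750
Denominator 2 − 1 = 1.
Extrapolated: 6.3769138750 / 1 = 6.3769138750
Gap between inputs: 6.071e-02; correction applied: −0.0607096875.

6.376914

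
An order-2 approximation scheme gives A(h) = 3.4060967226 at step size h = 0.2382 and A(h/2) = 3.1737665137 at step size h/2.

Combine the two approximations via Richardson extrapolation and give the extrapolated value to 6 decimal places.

Error is O(h^2); halving h shrinks it by 2^2 = 4.
Numerator 4×A(h/2) − A(h) = 4×3.1737665137 − 3.4060967226 = 9.2889693322
Divide by 2^2 − 1 = 3.
R = 9.2889693322/3 = 3.0963231107
Shift from A(h/2): −0.0774434030.

3.096323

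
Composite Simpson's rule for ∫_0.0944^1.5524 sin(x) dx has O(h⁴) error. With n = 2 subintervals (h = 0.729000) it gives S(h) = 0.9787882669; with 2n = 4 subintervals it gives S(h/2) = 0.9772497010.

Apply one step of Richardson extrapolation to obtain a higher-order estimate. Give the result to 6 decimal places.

Order 4 gives 2^r = 16 and 2^r − 1 = 15.
16·0.9772497010 = 15.6359952160; subtract 0.9787882669 → 14.6572069491
(16·0.9772497010 − 0.9787882669)/(16 − 1) = 0.9771471299

0.977147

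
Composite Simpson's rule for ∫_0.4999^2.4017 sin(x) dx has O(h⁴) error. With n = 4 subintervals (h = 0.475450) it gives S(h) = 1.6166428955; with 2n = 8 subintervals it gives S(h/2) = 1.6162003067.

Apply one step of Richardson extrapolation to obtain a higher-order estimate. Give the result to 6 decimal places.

1.616171

r = 4: numerator weight 16, denominator 15.
Weighted: 25.8592049072 − 1.6166428955 = 24.2425620117
24.2425620117 ÷ 15 = 1.6161708008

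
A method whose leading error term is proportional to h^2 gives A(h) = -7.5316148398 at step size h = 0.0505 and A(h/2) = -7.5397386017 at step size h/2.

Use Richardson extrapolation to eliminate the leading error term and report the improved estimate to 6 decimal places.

-7.542447

Error is O(h^2); halving h shrinks it by 2^2 = 4.
Numerator 4 × A(h/2) − A(h) = 4 × (-7.5397386017) − (-7.5316148398) = -22.6273395670
(-22.6273395670) ÷ 3 = -7.5424465223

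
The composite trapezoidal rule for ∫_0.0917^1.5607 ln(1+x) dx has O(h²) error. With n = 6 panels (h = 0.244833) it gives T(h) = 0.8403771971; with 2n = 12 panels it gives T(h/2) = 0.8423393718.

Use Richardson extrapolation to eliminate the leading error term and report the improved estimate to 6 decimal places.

Method order is 2; weight 2^2 = 4.
Numerator 4 × A(h/2) − A(h) = 4 × 0.8423393718 − 0.8403771971 = 2.5289802901
2.5289802901 ÷ 3 = 0.8429934300
Gap between inputs: 1.962e-03; correction applied: +0.0006540582.

0.842993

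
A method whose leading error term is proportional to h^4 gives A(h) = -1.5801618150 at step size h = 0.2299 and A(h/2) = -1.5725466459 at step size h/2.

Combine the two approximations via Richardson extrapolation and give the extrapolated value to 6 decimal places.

Error is O(h^4); halving h shrinks it by 2^4 = 16.
Numerator 16×A(h/2) − A(h) = 16×(-1.5725466459) − (-1.5801618150) = -23.5805845194
(-23.5805845194) ÷ 15 = -1.5720389680

-1.572039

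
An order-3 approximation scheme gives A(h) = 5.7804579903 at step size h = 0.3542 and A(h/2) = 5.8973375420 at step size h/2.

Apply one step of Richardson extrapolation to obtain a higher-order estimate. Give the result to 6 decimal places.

5.914035

Method order is 3; weight 2^3 = 8.
8×5.8973375420 = 47.1787003360; subtract 5.7804579903 → 41.3982423457
(8×5.8973375420 − 5.7804579903)/(8 − 1) = 5.9140346208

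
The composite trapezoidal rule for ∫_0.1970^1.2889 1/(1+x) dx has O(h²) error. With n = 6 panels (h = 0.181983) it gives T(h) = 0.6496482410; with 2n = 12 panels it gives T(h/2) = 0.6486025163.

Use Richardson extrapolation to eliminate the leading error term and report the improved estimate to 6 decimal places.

r = 2: numerator weight 4, denominator 3.
4 × 0.6486025163 = 2.5944100652; subtract 0.6496482410 → 1.9447618242
(4 × 0.6486025163 − 0.6496482410)/(4 − 1) = 0.6482539414

0.648254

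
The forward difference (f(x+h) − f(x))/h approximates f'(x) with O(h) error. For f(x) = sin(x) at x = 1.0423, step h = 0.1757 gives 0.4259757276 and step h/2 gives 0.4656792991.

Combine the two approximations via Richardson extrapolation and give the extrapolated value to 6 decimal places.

0.505383

Leading term ∝ h^1; use weight 2 = 2^1.
Difference of the inputs: 0.4656792991 − 0.4259757276 = 0.0397035715
Correction (A(h/2) − A(h))/(2 − 1) = 0.0397035715/1 = 0.0397035715
R = A(h/2) + (A(h/2) − A(h))/1 = 0.4656792991 + 0.0397035715 = 0.5053828706
Correction |R − A(h/2)| = 3.970e-02; gap |A(h/2) − A(h)| = 3.970e-02.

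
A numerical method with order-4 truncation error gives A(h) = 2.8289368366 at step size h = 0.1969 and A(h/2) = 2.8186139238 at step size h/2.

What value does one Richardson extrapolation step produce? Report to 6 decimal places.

2.817926

Method order is 4; weight 2^4 = 16.
Difference of the inputs: 2.8186139238 − 2.8289368366 = -0.0103229128
Correction (A(h/2) − A(h))/(16 − 1) = (-0.0103229128)/15 = -0.0006881942
R = 2.8186139238 − 0.0006881942 = 2.8179257296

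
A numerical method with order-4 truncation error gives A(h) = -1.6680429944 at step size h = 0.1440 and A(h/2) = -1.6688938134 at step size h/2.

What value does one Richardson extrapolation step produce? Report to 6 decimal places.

-1.668951

r = 4: numerator weight 16, denominator 15.
Numerator 16×A(h/2) − A(h) = 16×(-1.6688938134) − (-1.6680429944) = -25.0342580200
(16×(-1.6688938134) − (-1.6680429944))/(16 − 1) = -1.6689505347
Gap between inputs: 8.508e-04; correction applied: −0.0000567213.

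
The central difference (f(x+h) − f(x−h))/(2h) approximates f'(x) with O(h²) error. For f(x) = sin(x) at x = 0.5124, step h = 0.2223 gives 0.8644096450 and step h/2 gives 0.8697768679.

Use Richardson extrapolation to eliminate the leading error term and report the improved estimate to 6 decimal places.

The method has order 2: 2^2 = 4.
Difference of the inputs: 0.8697768679 − 0.8644096450 = 0.0053672229
Divide by 2^2 − 1 = 3: 0.0053672229/3 = 0.0017890743
R = A(h/2) + (A(h/2) − A(h))/3 = 0.8697768679 + 0.0017890743 = 0.8715659422

0.871566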